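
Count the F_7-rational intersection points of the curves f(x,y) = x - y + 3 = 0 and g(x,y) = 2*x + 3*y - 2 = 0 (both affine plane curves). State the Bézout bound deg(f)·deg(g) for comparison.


Common zeros: {(0, 3)}; count = 1; Bézout bound = 1.

deg(f) = 1, deg(g) = 1, so Bézout bound = 1.
Scan x ∈ F_7. For each x, list the y ∈ F_7 with f(x, y) ≡ 0 and those with g(x, y) ≡ 0 (mod 7); the common zeros in that column are the intersection.
  x = 0: f ≡ 0 at y ∈ {3}; g ≡ 0 at y ∈ {3}; common: {3}.
  x = 1: f ≡ 0 at y ∈ {4}; g ≡ 0 at y ∈ {0}; common: ∅.
  x = 2: f ≡ 0 at y ∈ {5}; g ≡ 0 at y ∈ {4}; common: ∅.
  x = 3: f ≡ 0 at y ∈ {6}; g ≡ 0 at y ∈ {1}; common: ∅.
  x = 4: f ≡ 0 at y ∈ {0}; g ≡ 0 at y ∈ {5}; common: ∅.
  x = 5: f ≡ 0 at y ∈ {1}; g ≡ 0 at y ∈ {2}; common: ∅.
  x = 6: f ≡ 0 at y ∈ {2}; g ≡ 0 at y ∈ {6}; common: ∅.
Collecting: common zeros = {(0, 3)}, so the count is 1.
Comparison with the Bézout bound: 1 ≤ 1 = deg(f)·deg(g), as expected for curves with no common component (the bound is attained).


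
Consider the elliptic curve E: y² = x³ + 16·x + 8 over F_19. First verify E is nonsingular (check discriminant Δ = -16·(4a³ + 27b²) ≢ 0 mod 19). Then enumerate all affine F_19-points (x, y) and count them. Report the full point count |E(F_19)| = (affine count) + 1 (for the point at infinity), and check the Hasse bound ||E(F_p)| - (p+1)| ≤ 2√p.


Affine points = {(1, 5), (1, 14), (3, 8), (3, 11), (5, 2), (5, 17), (6, 4), (6, 15), (7, 8), (7, 11), (9, 8), (9, 11), (10, 3), (10, 16), (12, 3), (12, 16), (13, 0), (16, 3), (16, 16), (17, 5), (17, 14)}; affine count = 21; |E(F_19)| = 22.

Discriminant check: Δ ∝ 4a³ + 27b² = 4·16³ + 27·8² = 4·4096 + 27·64 ≡ 5 (mod 19). Nonzero ⇒ E is nonsingular.
For each x ∈ F_19, compute rhs = x³ + 16·x + 8 mod 19, then count y ∈ F_19 with y² ≡ rhs.
  x = 0: rhs = 8, matching y values: none (0 points).
  x = 1: rhs = 6, matching y values: 5, 14 (2 points).
  x = 2: rhs = 10, matching y values: none (0 points).
  x = 3: rhs = 7, matching y values: 8, 11 (2 points).
  x = 4: rhs = 3, matching y values: none (0 points).
  x = 5: rhs = 4, matching y values: 2, 17 (2 points).
  x = 6: rhs = 16, matching y values: 4, 15 (2 points).
  x = 7: rhs = 7, matching y values: 8, 11 (2 points).
  x = 8: rhs = 2, matching y values: none (0 points).
  x = 9: rhs = 7, matching y values: 8, 11 (2 points).
  x = 10: rhs = 9, matching y values: 3, 16 (2 points).
  x = 11: rhs = 14, matching y values: none (0 points).
  x = 12: rhs = 9, matching y values: 3, 16 (2 points).
  x = 13: rhs = 0, matching y values: 0 (1 points).
  x = 14: rhs = 12, matching y values: none (0 points).
  x = 15: rhs = 13, matching y values: none (0 points).
  x = 16: rhs = 9, matching y values: 3, 16 (2 points).
  x = 17: rhs = 6, matching y values: 5, 14 (2 points).
  x = 18: rhs = 10, matching y values: none (0 points).
Total affine count: 21.
Full point count |E(F_19)| = 21 + 1 = 22.
Hasse bound: |22 − (19+1)| = |2| = 2 ≤ 2√19 ≈ 8.7178 ✓.


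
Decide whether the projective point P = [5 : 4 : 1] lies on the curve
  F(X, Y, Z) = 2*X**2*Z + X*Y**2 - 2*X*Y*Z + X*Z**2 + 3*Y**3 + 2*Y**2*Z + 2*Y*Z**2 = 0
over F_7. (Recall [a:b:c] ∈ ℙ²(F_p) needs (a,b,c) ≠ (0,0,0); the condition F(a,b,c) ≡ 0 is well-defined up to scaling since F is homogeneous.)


F(5,4,1) ≡ 5 (mod 7); P is NOT on the curve.

Evaluate F(5, 4, 1) term-by-term (mod 7).
  2*X**2*Z ↦ 2·25·1·1 = 50
  X*Y**2 ↦ 1·5·16·1 = 80
  -2*X*Y*Z ↦ -2·5·4·1 = -40
  X*Z**2 ↦ 1·5·1·1 = 5
  3*Y**3 ↦ 3·1·64·1 = 192
  2*Y**2*Z ↦ 2·1·16·1 = 32
  2*Y*Z**2 ↦ 2·1·4·1 = 8
Sum: F(5, 4, 1) = (50) + (80) + (-40) + (5) + (192) + (32) + (8) = 327.
Reducing mod 7: 327 ≡ 5 (mod 7).
Since F(a, b, c) ≡ 5 ≠ 0 (mod 7), P does NOT lie on the curve.


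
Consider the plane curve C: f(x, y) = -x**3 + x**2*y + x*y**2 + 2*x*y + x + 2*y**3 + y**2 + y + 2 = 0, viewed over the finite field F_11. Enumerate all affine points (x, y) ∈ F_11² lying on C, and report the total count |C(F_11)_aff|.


Affine F_11-points: {(0, 10), (1, 7), (3, 0), (3, 1), (3, 8), (4, 6), (5, 5), (6, 2), (6, 5), (6, 6), (7, 6), (9, 2), (10, 10)}; count = 13.

For each of the 121 pairs (x, y) ∈ F_11², evaluate f(x, y) mod 11. Record the zeros.
  x = 0: [0↦2, 1↦6, 2↦2, 3↦2, 4↦7, 5↦7, 6↦3, 7↦7, 8↦9, 9↦10, 10↦0]  zeros at y ∈ {10}
  x = 1: [0↦2, 1↦10, 2↦1, 3↦9, 4↦2, 5↦3, 6↦2, 7↦0, 8↦9, 9↦8, 10↦9]  zeros at y ∈ {7}
  x = 2: [0↦7, 1↦10, 2↦9, 3↦5, 4↦10, 5↦3, 6↦7, 7↦1, 8↦8, 9↦7, 10↦10]  zeros at y ∈ ∅
  x = 3: [0↦0, 1↦0, 2↦9, 3↦6, 4↦3, 5↦1, 6↦1, 7↦4, 8↦0, 9↦1, 10↦8]  zeros at y ∈ {0, 1, 8}
  x = 4: [0↦8, 1↦7, 2↦6, 3↦6, 4↦8, 5↦2, 6↦0, 7↦3, 8↦1, 9↦6, 10↦8]  zeros at y ∈ {6}
  x = 5: [0↦3, 1↦3, 2↦5, 3↦10, 4↦8, 5↦0, 6↦9, 7↦3, 8↦5, 9↦5, 10↦4]  zeros at y ∈ {5}
  x = 6: [0↦1, 1↦4, 2↦0, 3↦1, 4↦8, 5↦0, 6↦0, 7↦9, 8↦6, 9↦3, 10↦1]  zeros at y ∈ {2, 5, 6}
  x = 7: [0↦7, 1↦4, 2↦7, 3↦6, 4↦2, 5↦7, 6↦0, 7↦4, 8↦9, 9↦5, 10↦4]  zeros at y ∈ {6}
  x = 8: [0↦4, 1↦8, 2↦9, 3↦8, 4↦6, 5↦4, 6↦3, 7↦4, 8↦8, 9↦5, 10↦7]  zeros at y ∈ ∅
  x = 9: [0↦8, 1↦10, 2↦0, 3↦1, 4↦3, 5↦7, 6↦3, 7↦3, 8↦8, 9↦8, 10↦4]  zeros at y ∈ {2}
  x = 10: [0↦2, 1↦4, 2↦7, 3↦1, 4↦9, 5↦10, 6↦5, 7↦6, 8↦3, 9↦8, 10↦0]  zeros at y ∈ {10}
Collecting zeros: affine points = {(0, 10), (1, 7), (3, 0), (3, 1), (3, 8), (4, 6), (5, 5), (6, 2), (6, 5), (6, 6), (7, 6), (9, 2), (10, 10)}.
Total count |C(F_11)_aff| = 13.


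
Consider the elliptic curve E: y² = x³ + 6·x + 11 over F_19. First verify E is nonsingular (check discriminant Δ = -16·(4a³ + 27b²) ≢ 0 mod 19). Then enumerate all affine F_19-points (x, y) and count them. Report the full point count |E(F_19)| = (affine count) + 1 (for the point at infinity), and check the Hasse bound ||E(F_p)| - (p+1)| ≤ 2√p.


Affine points = {(0, 7), (0, 12), (4, 2), (4, 17), (6, 4), (6, 15), (7, 4), (7, 15), (8, 1), (8, 18), (10, 8), (10, 11), (12, 5), (12, 14), (13, 5), (13, 14), (16, 2), (16, 17), (18, 2), (18, 17)}; affine count = 20; |E(F_19)| = 21.

Discriminant check: Δ ∝ 4a³ + 27b² = 4·6³ + 27·11² = 4·216 + 27·121 ≡ 8 (mod 19). Nonzero ⇒ E is nonsingular.
For each x ∈ F_19, compute rhs = x³ + 6·x + 11 mod 19, then count y ∈ F_19 with y² ≡ rhs.
  x = 0: rhs = 11, matching y values: 7, 12 (2 points).
  x = 1: rhs = 18, matching y values: none (0 points).
  x = 2: rhs = 12, matching y values: none (0 points).
  x = 3: rhs = 18, matching y values: none (0 points).
  x = 4: rhs = 4, matching y values: 2, 17 (2 points).
  x = 5: rhs = 14, matching y values: none (0 points).
  x = 6: rhs = 16, matching y values: 4, 15 (2 points).
  x = 7: rhs = 16, matching y values: 4, 15 (2 points).
  x = 8: rhs = 1, matching y values: 1, 18 (2 points).
  x = 9: rhs = 15, matching y values: none (0 points).
  x = 10: rhs = 7, matching y values: 8, 11 (2 points).
  x = 11: rhs = 2, matching y values: none (0 points).
  x = 12: rhs = 6, matching y values: 5, 14 (2 points).
  x = 13: rhs = 6, matching y values: 5, 14 (2 points).
  x = 14: rhs = 8, matching y values: none (0 points).
  x = 15: rhs = 18, matching y values: none (0 points).
  x = 16: rhs = 4, matching y values: 2, 17 (2 points).
  x = 17: rhs = 10, matching y values: none (0 points).
  x = 18: rhs = 4, matching y values: 2, 17 (2 points).
Total affine count: 20.
Full point count |E(F_19)| = 20 + 1 = 21.
Hasse bound: |21 − (19+1)| = |1| = 1 ≤ 2√19 ≈ 8.7178 ✓.


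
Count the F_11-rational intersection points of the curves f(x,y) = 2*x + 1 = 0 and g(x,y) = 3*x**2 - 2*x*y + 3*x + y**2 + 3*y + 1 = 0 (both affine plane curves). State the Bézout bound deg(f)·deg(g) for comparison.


Common zeros: {(5, 8), (5, 10)}; count = 2; Bézout bound = 2.

deg(f) = 1, deg(g) = 2, so Bézout bound = 2.
Scan x ∈ F_11. For each x, list the y ∈ F_11 with f(x, y) ≡ 0 and those with g(x, y) ≡ 0 (mod 11); the common zeros in that column are the intersection.
  x = 0: f ≡ 0 at y ∈ ∅; g ≡ 0 at y ∈ {2, 6}; common: ∅.
  x = 1: f ≡ 0 at y ∈ ∅; g ≡ 0 at y ∈ ∅; common: ∅.
  x = 2: f ≡ 0 at y ∈ ∅; g ≡ 0 at y ∈ ∅; common: ∅.
  x = 3: f ≡ 0 at y ∈ ∅; g ≡ 0 at y ∈ {6, 8}; common: ∅.
  x = 4: f ≡ 0 at y ∈ ∅; g ≡ 0 at y ∈ {2, 3}; common: ∅.
  x = 5: f ≡ 0 at y ∈ {0, 1, 2, 3, 4, 5, 6, 7, 8, 9, 10}; g ≡ 0 at y ∈ {8, 10}; common: {8, 10}.
  x = 6: f ≡ 0 at y ∈ ∅; g ≡ 0 at y ∈ ∅; common: ∅.
  x = 7: f ≡ 0 at y ∈ ∅; g ≡ 0 at y ∈ ∅; common: ∅.
  x = 8: f ≡ 0 at y ∈ ∅; g ≡ 0 at y ∈ {3, 10}; common: ∅.
  x = 9: f ≡ 0 at y ∈ ∅; g ≡ 0 at y ∈ ∅; common: ∅.
  x = 10: f ≡ 0 at y ∈ ∅; g ≡ 0 at y ∈ ∅; common: ∅.
Collecting: common zeros = {(5, 8), (5, 10)}, so the count is 2.
Comparison with the Bézout bound: 2 ≤ 2 = deg(f)·deg(g), as expected for curves with no common component (the bound is attained).


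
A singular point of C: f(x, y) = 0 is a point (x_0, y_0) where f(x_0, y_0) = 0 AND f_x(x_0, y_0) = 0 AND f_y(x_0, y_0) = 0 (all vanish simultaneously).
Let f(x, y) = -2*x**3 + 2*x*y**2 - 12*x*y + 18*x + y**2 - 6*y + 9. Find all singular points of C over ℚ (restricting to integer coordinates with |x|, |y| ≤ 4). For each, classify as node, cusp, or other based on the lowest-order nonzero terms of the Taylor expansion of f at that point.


Singular points: {(0, 3)}; classification: cusp.

Compute partial derivatives:
  f_x = -6*x**2 + 2*y**2 - 12*y + 18.
  f_y = 4*x*y - 12*x + 2*y - 6.
Scan x_0 ∈ {−4, ..., 4}. For each x_0, f_y(x_0, y) is a polynomial in y; find its integer roots y ∈ {−4, ..., 4}, then test f_x and f at those candidates.
  x = -4: f_y(-4, y) = 42 - 14*y; vanishes at y ∈ {3}. (-4, 3): f_x = -96 ≠ 0.
  x = -3: f_y(-3, y) = 30 - 10*y; vanishes at y ∈ {3}. (-3, 3): f_x = -54 ≠ 0.
  x = -2: f_y(-2, y) = 18 - 6*y; vanishes at y ∈ {3}. (-2, 3): f_x = -24 ≠ 0.
  x = -1: f_y(-1, y) = 6 - 2*y; vanishes at y ∈ {3}. (-1, 3): f_x = -6 ≠ 0.
  x = 0: f_y(0, y) = 2*y - 6; vanishes at y ∈ {3}. (0, 3): f_x = 0, f = 0 — SINGULAR.
  x = 1: f_y(1, y) = 6*y - 18; vanishes at y ∈ {3}. (1, 3): f_x = -6 ≠ 0.
  x = 2: f_y(2, y) = 10*y - 30; vanishes at y ∈ {3}. (2, 3): f_x = -24 ≠ 0.
  x = 3: f_y(3, y) = 14*y - 42; vanishes at y ∈ {3}. (3, 3): f_x = -54 ≠ 0.
  x = 4: f_y(4, y) = 18*y - 54; vanishes at y ∈ {3}. (4, 3): f_x = -96 ≠ 0.
Only singular point on the grid: (0, 3).
Classify: substitute x = 0 + u, y = 3 + v and expand: f = -2*u**3 + 2*u*v**2 + v**2.
No constant or linear terms (consistent with a singular point). Quadratic part: v**2. Cubic part: -2*u**3 + 2*u*v**2.
The quadratic part v**2 is a perfect square, so there is a single (double) tangent line v = 0, i.e. y = 3. Restricting the cubic part to that line (v = 0) leaves -2*u**3 ≠ 0, so f is not divisible by v and the branch is v² ≈ 2*u**3 to lowest order — this is a cusp.
Classification: cusp.


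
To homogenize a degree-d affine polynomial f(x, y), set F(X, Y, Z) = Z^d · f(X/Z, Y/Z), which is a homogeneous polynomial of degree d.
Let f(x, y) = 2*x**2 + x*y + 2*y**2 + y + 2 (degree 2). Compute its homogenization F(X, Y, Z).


F(X, Y, Z) = 2*X**2 + X*Y + 2*Y**2 + Y*Z + 2*Z**2

deg(f) = 2.
Substitute x = X/Z, y = Y/Z into f, then multiply by Z^2.
  monomial 2·x^2·y^0 ↦ 2·X^2·Y^0·Z^0.
  monomial 1·x^1·y^1 ↦ 1·X^1·Y^1·Z^0.
  monomial 2·x^0·y^2 ↦ 2·X^0·Y^2·Z^0.
  monomial 1·x^0·y^1 ↦ 1·X^0·Y^1·Z^1.
  monomial 2·x^0·y^0 ↦ 2·X^0·Y^0·Z^2.
Collecting: F(X, Y, Z) = 2*X**2 + X*Y + 2*Y**2 + Y*Z + 2*Z**2.


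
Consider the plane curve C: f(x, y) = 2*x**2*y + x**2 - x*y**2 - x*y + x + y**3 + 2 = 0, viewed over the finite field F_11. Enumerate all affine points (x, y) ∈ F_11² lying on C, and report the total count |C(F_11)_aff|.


Affine F_11-points: {(0, 4), (2, 8), (4, 0), (4, 5), (4, 10), (5, 2), (6, 0), (6, 6), (7, 1), (7, 2), (7, 4), (8, 1), (8, 8), (8, 10), (9, 6)}; count = 15.

For each of the 121 pairs (x, y) ∈ F_11², evaluate f(x, y) mod 11. Record the zeros.
  x = 0: [0↦2, 1↦3, 2↦10, 3↦7, 4↦0, 5↦6, 6↦9, 7↦4, 8↦8, 9↦5, 10↦1]  zeros at y ∈ {4}
  x = 1: [0↦4, 1↦5, 2↦10, 3↦3, 4↦1, 5↦10, 6↦3, 7↦8, 8↦9, 9↦1, 10↦1]  zeros at y ∈ ∅
  x = 2: [0↦8, 1↦2, 2↦9, 3↦2, 4↦9, 5↦3, 6↦1, 7↦9, 8↦0, 9↦2, 10↦10]  zeros at y ∈ {8}
  x = 3: [0↦3, 1↦5, 2↦7, 3↦4, 4↦2, 5↦7, 6↦3, 7↦7, 8↦3, 9↦8, 10↦6]  zeros at y ∈ ∅
  x = 4: [0↦0, 1↦3, 2↦4, 3↦9, 4↦2, 5↦0, 6↦9, 7↦2, 8↦7, 9↦8, 10↦0]  zeros at y ∈ {0, 5, 10}
  x = 5: [0↦10, 1↦7, 2↦0, 3↦6, 4↦9, 5↦4, 6↦8, 7↦5, 8↦1, 9↦2, 10↦3]  zeros at y ∈ {2}
  x = 6: [0↦0, 1↦6, 2↦6, 3↦6, 4↦1, 5↦8, 6↦0, 7↦5, 8↦7, 9↦1, 10↦4]  zeros at y ∈ {0, 6}
  x = 7: [0↦3, 1↦0, 2↦0, 3↦9, 4↦0, 5↦1, 6↦7, 7↦2, 8↦3, 9↦5, 10↦3]  zeros at y ∈ {1, 2, 4}
  x = 8: [0↦8, 1↦0, 2↦4, 3↦4, 4↦6, 5↦5, 6↦7, 7↦7, 8↦0, 9↦3, 10↦0]  zeros at y ∈ {1, 8, 10}
  x = 9: [0↦4, 1↦6, 2↦7, 3↦2, 4↦8, 5↦9, 6↦0, 7↦9, 8↦9, 9↦6, 10↦6]  zeros at y ∈ {6}
  x = 10: [0↦2, 1↦7, 2↦9, 3↦3, 4↦6, 5↦2, 6↦8, 7↦8, 8↦8, 9↦3, 10↦10]  zeros at y ∈ ∅
Collecting zeros: affine points = {(0, 4), (2, 8), (4, 0), (4, 5), (4, 10), (5, 2), (6, 0), (6, 6), (7, 1), (7, 2), (7, 4), (8, 1), (8, 8), (8, 10), (9, 6)}.
Total count |C(F_11)_aff| = 15.


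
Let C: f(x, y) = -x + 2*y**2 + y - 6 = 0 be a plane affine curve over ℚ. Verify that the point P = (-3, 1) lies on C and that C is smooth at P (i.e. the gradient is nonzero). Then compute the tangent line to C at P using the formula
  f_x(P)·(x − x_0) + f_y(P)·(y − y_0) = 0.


Tangent line at P: -x + 5*y - 8 = 0.

Step 1: f(-3, 1) = 0, so P lies on C.
Step 2: partial derivatives
  f_x(x, y) = -1, f_y(x, y) = 4*y + 1.
  f_x(P) = -1, f_y(P) = 5 (gradient nonzero, so P is smooth).
Step 3: tangent line at P: -1·(x − -3) + 5·(y − 1) = 0.
Expanding: -x + 5*y - 8 = 0.


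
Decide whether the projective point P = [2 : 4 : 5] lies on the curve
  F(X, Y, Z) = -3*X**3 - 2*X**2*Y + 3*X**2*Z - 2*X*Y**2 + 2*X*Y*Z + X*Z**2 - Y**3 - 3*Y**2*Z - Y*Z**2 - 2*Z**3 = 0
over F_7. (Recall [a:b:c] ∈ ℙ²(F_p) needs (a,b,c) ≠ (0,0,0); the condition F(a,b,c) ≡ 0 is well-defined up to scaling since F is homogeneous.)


F(2,4,5) ≡ 4 (mod 7); P is NOT on the curve.

Evaluate F(2, 4, 5) term-by-term (mod 7).
  -3*X**3 ↦ -3·8·1·1 = -24
  -2*X**2*Y ↦ -2·4·4·1 = -32
  3*X**2*Z ↦ 3·4·1·5 = 60
  -2*X*Y**2 ↦ -2·2·16·1 = -64
  2*X*Y*Z ↦ 2·2·4·5 = 80
  X*Z**2 ↦ 1·2·1·25 = 50
  -Y**3 ↦ -1·1·64·1 = -64
  -3*Y**2*Z ↦ -3·1·16·5 = -240
  -Y*Z**2 ↦ -1·1·4·25 = -100
  -2*Z**3 ↦ -2·1·1·125 = -250
Sum: F(2, 4, 5) = (-24) + (-32) + (60) + (-64) + (80) + (50) + (-64) + (-240) + (-100) + (-250) = -584.
Reducing mod 7: -584 ≡ 4 (mod 7).
Since F(a, b, c) ≡ 4 ≠ 0 (mod 7), P does NOT lie on the curve.


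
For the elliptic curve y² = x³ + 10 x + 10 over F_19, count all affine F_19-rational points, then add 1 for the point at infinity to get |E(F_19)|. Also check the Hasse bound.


Affine points = {(2, 0), (4, 0), (6, 1), (6, 18), (7, 9), (7, 10), (11, 8), (11, 11), (13, 0), (14, 5), (14, 14), (15, 1), (15, 18), (17, 1), (17, 18)}; affine count = 15; |E(F_19)| = 16.

Discriminant check: Δ ∝ 4a³ + 27b² = 4·10³ + 27·10² = 4·1000 + 27·100 ≡ 12 (mod 19). Nonzero ⇒ E is nonsingular.
For each x ∈ F_19, compute rhs = x³ + 10·x + 10 mod 19, then count y ∈ F_19 with y² ≡ rhs.
  x = 0: rhs = 10, matching y values: none (0 points).
  x = 1: rhs = 2, matching y values: none (0 points).
  x = 2: rhs = 0, matching y values: 0 (1 points).
  x = 3: rhs = 10, matching y values: none (0 points).
  x = 4: rhs = 0, matching y values: 0 (1 points).
  x = 5: rhs = 14, matching y values: none (0 points).
  x = 6: rhs = 1, matching y values: 1, 18 (2 points).
  x = 7: rhs = 5, matching y values: 9, 10 (2 points).
  x = 8: rhs = 13, matching y values: none (0 points).
  x = 9: rhs = 12, matching y values: none (0 points).
  x = 10: rhs = 8, matching y values: none (0 points).
  x = 11: rhs = 7, matching y values: 8, 11 (2 points).
  x = 12: rhs = 15, matching y values: none (0 points).
  x = 13: rhs = 0, matching y values: 0 (1 points).
  x = 14: rhs = 6, matching y values: 5, 14 (2 points).
  x = 15: rhs = 1, matching y values: 1, 18 (2 points).
  x = 16: rhs = 10, matching y values: none (0 points).
  x = 17: rhs = 1, matching y values: 1, 18 (2 points).
  x = 18: rhs = 18, matching y values: none (0 points).
Total affine count: 15.
Full point count |E(F_19)| = 15 + 1 = 16.
Hasse bound: |16 − (19+1)| = |-4| = 4 ≤ 2√19 ≈ 8.7178 ✓.


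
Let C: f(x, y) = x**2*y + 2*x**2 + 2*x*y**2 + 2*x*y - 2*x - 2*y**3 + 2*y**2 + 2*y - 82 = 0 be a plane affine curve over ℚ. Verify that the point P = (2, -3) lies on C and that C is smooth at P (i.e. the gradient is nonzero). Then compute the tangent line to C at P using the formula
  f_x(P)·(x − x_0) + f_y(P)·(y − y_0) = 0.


Tangent line at P: 6*x - 80*y - 252 = 0.

Step 1: f(2, -3) = 0, so P lies on C.
Step 2: partial derivatives
  f_x(x, y) = 2*x*y + 4*x + 2*y**2 + 2*y - 2, f_y(x, y) = x**2 + 4*x*y + 2*x - 6*y**2 + 4*y + 2.
  f_x(P) = 6, f_y(P) = -80 (gradient nonzero, so P is smooth).
Step 3: tangent line at P: 6·(x − 2) + -80·(y − -3) = 0.
Expanding: 6*x - 80*y - 252 = 0.


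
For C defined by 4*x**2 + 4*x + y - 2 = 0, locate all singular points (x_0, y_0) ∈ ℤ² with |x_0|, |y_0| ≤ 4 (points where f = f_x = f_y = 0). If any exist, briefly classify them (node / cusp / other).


No singular points in the scanned grid; C is smooth there.

Compute partial derivatives:
  f_x = 8*x + 4.
  f_y = 1.
f_y = 1 is a nonzero constant, so f_y never vanishes: no point (x, y) can satisfy f = f_x = f_y = 0. In particular no (x, y) ∈ {−4, ..., 4}² is singular; the curve is smooth.


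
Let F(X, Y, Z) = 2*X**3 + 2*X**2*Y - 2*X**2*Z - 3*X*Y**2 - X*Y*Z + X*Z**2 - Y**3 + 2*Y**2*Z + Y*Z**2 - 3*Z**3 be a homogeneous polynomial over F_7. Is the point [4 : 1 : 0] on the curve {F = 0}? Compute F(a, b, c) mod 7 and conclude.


F(4,1,0) ≡ 0 (mod 7); P is on the curve.

Evaluate F(4, 1, 0) term-by-term (mod 7).
  2*X**3 ↦ 2·64·1·1 = 128
  2*X**2*Y ↦ 2·16·1·1 = 32
  -2*X**2*Z ↦ -2·16·1·0 = 0
  -3*X*Y**2 ↦ -3·4·1·1 = -12
  -X*Y*Z ↦ -1·4·1·0 = 0
  X*Z**2 ↦ 1·4·1·0 = 0
  -Y**3 ↦ -1·1·1·1 = -1
  2*Y**2*Z ↦ 2·1·1·0 = 0
  Y*Z**2 ↦ 1·1·1·0 = 0
  -3*Z**3 ↦ -3·1·1·0 = 0
Sum: F(4, 1, 0) = (128) + (32) + (0) + (-12) + (0) + (0) + (-1) + (0) + (0) + (0) = 147.
Reducing mod 7: 147 ≡ 0 (mod 7).
Since F(a, b, c) ≡ 0 (mod 7), P lies on the curve.


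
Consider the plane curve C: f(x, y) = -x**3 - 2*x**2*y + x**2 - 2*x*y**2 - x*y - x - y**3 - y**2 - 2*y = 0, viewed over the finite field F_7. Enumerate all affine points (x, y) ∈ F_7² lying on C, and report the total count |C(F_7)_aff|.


Affine F_7-points: {(0, 0), (0, 3), (1, 3), (1, 4), (3, 0), (5, 0), (6, 1), (6, 2), (6, 5)}; count = 9.

For each of the 49 pairs (x, y) ∈ F_7², evaluate f(x, y) mod 7. Record the zeros.
  x = 0: [0↦0, 1↦3, 2↦5, 3↦0, 4↦3, 5↦1, 6↦2]  zeros at y ∈ {0, 3}
  x = 1: [0↦6, 1↦4, 2↦4, 3↦0, 4↦0, 5↦5, 6↦2]  zeros at y ∈ {3, 4}
  x = 2: [0↦1, 1↦4, 2↦5, 3↦5, 4↦5, 5↦6, 6↦2]  zeros at y ∈ ∅
  x = 3: [0↦0, 1↦4, 2↦2, 3↦2, 4↦5, 5↦5, 6↦3]  zeros at y ∈ {0}
  x = 4: [0↦4, 1↦5, 2↦3, 3↦6, 4↦1, 5↦3, 6↦6]  zeros at y ∈ ∅
  x = 5: [0↦0, 1↦1, 2↦2, 3↦4, 4↦1, 5↦1, 6↦5]  zeros at y ∈ {0}
  x = 6: [0↦3, 1↦0, 2↦0, 3↦4, 4↦6, 5↦0, 6↦1]  zeros at y ∈ {1, 2, 5}
Collecting zeros: affine points = {(0, 0), (0, 3), (1, 3), (1, 4), (3, 0), (5, 0), (6, 1), (6, 2), (6, 5)}.
Total count |C(F_7)_aff| = 9.


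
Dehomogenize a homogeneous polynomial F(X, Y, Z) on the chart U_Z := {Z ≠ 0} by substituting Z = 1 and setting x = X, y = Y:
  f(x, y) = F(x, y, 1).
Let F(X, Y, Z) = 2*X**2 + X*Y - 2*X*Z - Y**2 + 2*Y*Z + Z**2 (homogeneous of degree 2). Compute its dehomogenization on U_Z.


f(x, y) = 2*x**2 + x*y - 2*x - y**2 + 2*y + 1

On U_Z we set Z = 1. Each monomial c·X^i·Y^j·Z^k in F becomes c·x^i·y^j·1^k = c·x^i·y^j.
Substituting Z = 1: F(X, Y, 1) = 2*x**2 + x*y - 2*x - y**2 + 2*y + 1.
Note: deg(f) ≤ deg(F) = 2; strict inequality happens when F is divisible by Z (lost terms).


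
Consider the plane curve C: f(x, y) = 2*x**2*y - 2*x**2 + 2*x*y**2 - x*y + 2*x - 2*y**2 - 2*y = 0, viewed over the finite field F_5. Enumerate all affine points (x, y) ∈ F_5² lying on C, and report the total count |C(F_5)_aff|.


Affine F_5-points: {(0, 0), (0, 4), (1, 0), (3, 1), (3, 2)}; count = 5.

For each of the 25 pairs (x, y) ∈ F_5², evaluate f(x, y) mod 5. Record the zeros.
  x = 0: [0↦0, 1↦1, 2↦3, 3↦1, 4↦0]  zeros at y ∈ {0, 4}
  x = 1: [0↦0, 1↦4, 2↦3, 3↦2, 4↦1]  zeros at y ∈ {0}
  x = 2: [0↦1, 1↦2, 2↦2, 3↦1, 4↦4]  zeros at y ∈ ∅
  x = 3: [0↦3, 1↦0, 2↦0, 3↦3, 4↦4]  zeros at y ∈ {1, 2}
  x = 4: [0↦1, 1↦3, 2↦2, 3↦3, 4↦1]  zeros at y ∈ ∅
Collecting zeros: affine points = {(0, 0), (0, 4), (1, 0), (3, 1), (3, 2)}.
Total count |C(F_5)_aff| = 5.


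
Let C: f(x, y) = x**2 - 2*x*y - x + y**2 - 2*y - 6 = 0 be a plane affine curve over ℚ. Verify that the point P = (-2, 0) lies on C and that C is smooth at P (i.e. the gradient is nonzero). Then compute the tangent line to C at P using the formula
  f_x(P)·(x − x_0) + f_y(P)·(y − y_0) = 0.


Tangent line at P: -5*x + 2*y - 10 = 0.

Step 1: f(-2, 0) = 0, so P lies on C.
Step 2: partial derivatives
  f_x(x, y) = 2*x - 2*y - 1, f_y(x, y) = -2*x + 2*y - 2.
  f_x(P) = -5, f_y(P) = 2 (gradient nonzero, so P is smooth).
Step 3: tangent line at P: -5·(x − -2) + 2·(y − 0) = 0.
Expanding: -5*x + 2*y - 10 = 0.


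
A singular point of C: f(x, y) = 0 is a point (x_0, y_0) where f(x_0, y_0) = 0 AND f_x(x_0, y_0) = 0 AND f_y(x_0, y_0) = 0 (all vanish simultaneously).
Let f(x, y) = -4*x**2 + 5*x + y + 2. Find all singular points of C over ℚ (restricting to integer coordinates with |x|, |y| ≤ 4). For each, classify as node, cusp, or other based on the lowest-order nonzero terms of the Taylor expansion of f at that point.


No singular points in the scanned grid; C is smooth there.

Compute partial derivatives:
  f_x = 5 - 8*x.
  f_y = 1.
f_y = 1 is a nonzero constant, so f_y never vanishes: no point (x, y) can satisfy f = f_x = f_y = 0. In particular no (x, y) ∈ {−4, ..., 4}² is singular; the curve is smooth.


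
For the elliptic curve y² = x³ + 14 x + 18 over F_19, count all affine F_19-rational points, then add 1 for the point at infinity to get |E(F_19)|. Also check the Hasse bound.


Affine points = {(2, 4), (2, 15), (3, 7), (3, 12), (4, 9), (4, 10), (5, 2), (5, 17), (16, 5), (16, 14), (17, 1), (17, 18)}; affine count = 12; |E(F_19)| = 13.

Discriminant check: Δ ∝ 4a³ + 27b² = 4·14³ + 27·18² = 4·2744 + 27·324 ≡ 2 (mod 19). Nonzero ⇒ E is nonsingular.
For each x ∈ F_19, compute rhs = x³ + 14·x + 18 mod 19, then count y ∈ F_19 with y² ≡ rhs.
  x = 0: rhs = 18, matching y values: none (0 points).
  x = 1: rhs = 14, matching y values: none (0 points).
  x = 2: rhs = 16, matching y values: 4, 15 (2 points).
  x = 3: rhs = 11, matching y values: 7, 12 (2 points).
  x = 4: rhs = 5, matching y values: 9, 10 (2 points).
  x = 5: rhs = 4, matching y values: 2, 17 (2 points).
  x = 6: rhs = 14, matching y values: none (0 points).
  x = 7: rhs = 3, matching y values: none (0 points).
  x = 8: rhs = 15, matching y values: none (0 points).
  x = 9: rhs = 18, matching y values: none (0 points).
  x = 10: rhs = 18, matching y values: none (0 points).
  x = 11: rhs = 2, matching y values: none (0 points).
  x = 12: rhs = 14, matching y values: none (0 points).
  x = 13: rhs = 3, matching y values: none (0 points).
  x = 14: rhs = 13, matching y values: none (0 points).
  x = 15: rhs = 12, matching y values: none (0 points).
  x = 16: rhs = 6, matching y values: 5, 14 (2 points).
  x = 17: rhs = 1, matching y values: 1, 18 (2 points).
  x = 18: rhs = 3, matching y values: none (0 points).
Total affine count: 12.
Full point count |E(F_19)| = 12 + 1 = 13.
Hasse bound: |13 − (19+1)| = |-7| = 7 ≤ 2√19 ≈ 8.7178 ✓.


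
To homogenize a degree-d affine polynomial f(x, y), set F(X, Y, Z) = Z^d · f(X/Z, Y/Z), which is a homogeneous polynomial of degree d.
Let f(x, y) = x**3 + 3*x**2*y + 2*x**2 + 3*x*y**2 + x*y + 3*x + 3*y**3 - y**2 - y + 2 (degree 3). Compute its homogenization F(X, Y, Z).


F(X, Y, Z) = X**3 + 3*X**2*Y + 2*X**2*Z + 3*X*Y**2 + X*Y*Z + 3*X*Z**2 + 3*Y**3 - Y**2*Z - Y*Z**2 + 2*Z**3

deg(f) = 3.
Substitute x = X/Z, y = Y/Z into f, then multiply by Z^3.
  monomial 1·x^3·y^0 ↦ 1·X^3·Y^0·Z^0.
  monomial 3·x^2·y^1 ↦ 3·X^2·Y^1·Z^0.
  monomial 2·x^2·y^0 ↦ 2·X^2·Y^0·Z^1.
  monomial 3·x^1·y^2 ↦ 3·X^1·Y^2·Z^0.
  monomial 1·x^1·y^1 ↦ 1·X^1·Y^1·Z^1.
  monomial 3·x^1·y^0 ↦ 3·X^1·Y^0·Z^2.
  monomial 3·x^0·y^3 ↦ 3·X^0·Y^3·Z^0.
  monomial -1·x^0·y^2 ↦ -1·X^0·Y^2·Z^1.
  monomial -1·x^0·y^1 ↦ -1·X^0·Y^1·Z^2.
  monomial 2·x^0·y^0 ↦ 2·X^0·Y^0·Z^3.
Collecting: F(X, Y, Z) = X**3 + 3*X**2*Y + 2*X**2*Z + 3*X*Y**2 + X*Y*Z + 3*X*Z**2 + 3*Y**3 - Y**2*Z - Y*Z**2 + 2*Z**3.


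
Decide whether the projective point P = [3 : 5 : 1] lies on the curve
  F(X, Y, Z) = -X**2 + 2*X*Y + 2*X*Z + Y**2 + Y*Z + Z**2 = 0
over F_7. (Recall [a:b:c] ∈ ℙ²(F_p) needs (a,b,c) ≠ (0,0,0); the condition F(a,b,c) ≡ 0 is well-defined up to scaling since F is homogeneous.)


F(3,5,1) ≡ 2 (mod 7); P is NOT on the curve.

Evaluate F(3, 5, 1) term-by-term (mod 7).
  -X**2 ↦ -1·9·1·1 = -9
  2*X*Y ↦ 2·3·5·1 = 30
  2*X*Z ↦ 2·3·1·1 = 6
  Y**2 ↦ 1·1·25·1 = 25
  Y*Z ↦ 1·1·5·1 = 5
  Z**2 ↦ 1·1·1·1 = 1
Sum: F(3, 5, 1) = (-9) + (30) + (6) + (25) + (5) + (1) = 58.
Reducing mod 7: 58 ≡ 2 (mod 7).
Since F(a, b, c) ≡ 2 ≠ 0 (mod 7), P does NOT lie on the curve.


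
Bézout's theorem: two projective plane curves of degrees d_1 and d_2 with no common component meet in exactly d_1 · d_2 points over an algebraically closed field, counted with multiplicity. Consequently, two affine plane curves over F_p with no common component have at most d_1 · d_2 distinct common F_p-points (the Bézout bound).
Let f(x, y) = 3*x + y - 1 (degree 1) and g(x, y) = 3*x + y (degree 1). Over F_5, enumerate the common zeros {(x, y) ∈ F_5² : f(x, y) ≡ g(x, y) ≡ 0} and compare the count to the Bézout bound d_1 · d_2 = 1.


Common zeros: ∅; count = 0; Bézout bound = 1.

deg(f) = 1, deg(g) = 1, so Bézout bound = 1.
Scan x ∈ F_5. For each x, list the y ∈ F_5 with f(x, y) ≡ 0 and those with g(x, y) ≡ 0 (mod 5); the common zeros in that column are the intersection.
  x = 0: f ≡ 0 at y ∈ {1}; g ≡ 0 at y ∈ {0}; common: ∅.
  x = 1: f ≡ 0 at y ∈ {3}; g ≡ 0 at y ∈ {2}; common: ∅.
  x = 2: f ≡ 0 at y ∈ {0}; g ≡ 0 at y ∈ {4}; common: ∅.
  x = 3: f ≡ 0 at y ∈ {2}; g ≡ 0 at y ∈ {1}; common: ∅.
  x = 4: f ≡ 0 at y ∈ {4}; g ≡ 0 at y ∈ {3}; common: ∅.
Collecting: common zeros = ∅, so the count is 0.
Comparison with the Bézout bound: 0 ≤ 1 = deg(f)·deg(g), as expected for curves with no common component (the affine F_5-count falls short of the bound because intersections may lie at infinity, over extension fields, or carry multiplicity).


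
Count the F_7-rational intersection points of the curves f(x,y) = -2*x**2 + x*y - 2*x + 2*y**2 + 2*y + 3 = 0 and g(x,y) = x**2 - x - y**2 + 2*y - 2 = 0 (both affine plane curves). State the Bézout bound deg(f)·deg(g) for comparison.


Common zeros: {(2, 2)}; count = 1; Bézout bound = 4.

deg(f) = 2, deg(g) = 2, so Bézout bound = 4.
Scan x ∈ F_7. For each x, list the y ∈ F_7 with f(x, y) ≡ 0 and those with g(x, y) ≡ 0 (mod 7); the common zeros in that column are the intersection.
  x = 0: f ≡ 0 at y ∈ {1, 5}; g ≡ 0 at y ∈ ∅; common: ∅.
  x = 1: f ≡ 0 at y ∈ ∅; g ≡ 0 at y ∈ ∅; common: ∅.
  x = 2: f ≡ 0 at y ∈ {2, 3}; g ≡ 0 at y ∈ {0, 2}; common: {2}.
  x = 3: f ≡ 0 at y ∈ {0, 1}; g ≡ 0 at y ∈ ∅; common: ∅.
  x = 4: f ≡ 0 at y ∈ ∅; g ≡ 0 at y ∈ {3, 6}; common: ∅.
  x = 5: f ≡ 0 at y ∈ {2, 5}; g ≡ 0 at y ∈ ∅; common: ∅.
  x = 6: f ≡ 0 at y ∈ ∅; g ≡ 0 at y ∈ {0, 2}; common: ∅.
Collecting: common zeros = {(2, 2)}, so the count is 1.
Comparison with the Bézout bound: 1 ≤ 4 = deg(f)·deg(g), as expected for curves with no common component (the affine F_7-count falls short of the bound because intersections may lie at infinity, over extension fields, or carry multiplicity).


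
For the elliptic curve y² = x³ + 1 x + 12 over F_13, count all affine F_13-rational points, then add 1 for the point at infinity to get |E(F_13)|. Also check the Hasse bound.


Affine points = {(0, 5), (0, 8), (1, 1), (1, 12), (2, 3), (2, 10), (3, 4), (3, 9), (5, 5), (5, 8), (6, 0), (8, 5), (8, 8), (9, 3), (9, 10), (12, 6), (12, 7)}; affine count = 17; |E(F_13)| = 18.

Discriminant check: Δ ∝ 4a³ + 27b² = 4·1³ + 27·12² = 4·1 + 27·144 ≡ 5 (mod 13). Nonzero ⇒ E is nonsingular.
For each x ∈ F_13, compute rhs = x³ + 1·x + 12 mod 13, then count y ∈ F_13 with y² ≡ rhs.
  x = 0: rhs = 12, matching y values: 5, 8 (2 points).
  x = 1: rhs = 1, matching y values: 1, 12 (2 points).
  x = 2: rhs = 9, matching y values: 3, 10 (2 points).
  x = 3: rhs = 3, matching y values: 4, 9 (2 points).
  x = 4: rhs = 2, matching y values: none (0 points).
  x = 5: rhs = 12, matching y values: 5, 8 (2 points).
  x = 6: rhs = 0, matching y values: 0 (1 points).
  x = 7: rhs = 11, matching y values: none (0 points).
  x = 8: rhs = 12, matching y values: 5, 8 (2 points).
  x = 9: rhs = 9, matching y values: 3, 10 (2 points).
  x = 10: rhs = 8, matching y values: none (0 points).
  x = 11: rhs = 2, matching y values: none (0 points).
  x = 12: rhs = 10, matching y values: 6, 7 (2 points).
Total affine count: 17.
Full point count |E(F_13)| = 17 + 1 = 18.
Hasse bound: |18 − (13+1)| = |4| = 4 ≤ 2√13 ≈ 7.2111 ✓.


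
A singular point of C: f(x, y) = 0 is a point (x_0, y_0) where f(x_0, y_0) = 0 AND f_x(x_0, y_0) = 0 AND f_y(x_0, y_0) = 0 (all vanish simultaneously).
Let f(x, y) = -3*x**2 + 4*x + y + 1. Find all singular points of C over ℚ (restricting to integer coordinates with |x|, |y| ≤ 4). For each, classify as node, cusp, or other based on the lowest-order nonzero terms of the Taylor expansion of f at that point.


No singular points in the scanned grid; C is smooth there.

Compute partial derivatives:
  f_x = 4 - 6*x.
  f_y = 1.
f_y = 1 is a nonzero constant, so f_y never vanishes: no point (x, y) can satisfy f = f_x = f_y = 0. In particular no (x, y) ∈ {−4, ..., 4}² is singular; the curve is smooth.


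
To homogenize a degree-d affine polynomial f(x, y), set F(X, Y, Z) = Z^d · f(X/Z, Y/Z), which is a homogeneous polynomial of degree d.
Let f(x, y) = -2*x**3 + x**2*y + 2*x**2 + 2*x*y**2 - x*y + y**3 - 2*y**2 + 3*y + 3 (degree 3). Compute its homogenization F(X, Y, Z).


F(X, Y, Z) = -2*X**3 + X**2*Y + 2*X**2*Z + 2*X*Y**2 - X*Y*Z + Y**3 - 2*Y**2*Z + 3*Y*Z**2 + 3*Z**3

deg(f) = 3.
Substitute x = X/Z, y = Y/Z into f, then multiply by Z^3.
  monomial -2·x^3·y^0 ↦ -2·X^3·Y^0·Z^0.
  monomial 1·x^2·y^1 ↦ 1·X^2·Y^1·Z^0.
  monomial 2·x^2·y^0 ↦ 2·X^2·Y^0·Z^1.
  monomial 2·x^1·y^2 ↦ 2·X^1·Y^2·Z^0.
  monomial -1·x^1·y^1 ↦ -1·X^1·Y^1·Z^1.
  monomial 1·x^0·y^3 ↦ 1·X^0·Y^3·Z^0.
  monomial -2·x^0·y^2 ↦ -2·X^0·Y^2·Z^1.
  monomial 3·x^0·y^1 ↦ 3·X^0·Y^1·Z^2.
  monomial 3·x^0·y^0 ↦ 3·X^0·Y^0·Z^3.
Collecting: F(X, Y, Z) = -2*X**3 + X**2*Y + 2*X**2*Z + 2*X*Y**2 - X*Y*Z + Y**3 - 2*Y**2*Z + 3*Y*Z**2 + 3*Z**3.


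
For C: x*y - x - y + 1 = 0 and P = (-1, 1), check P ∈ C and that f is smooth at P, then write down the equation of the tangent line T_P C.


Tangent line at P: 2 - 2*y = 0.

Step 1: f(-1, 1) = 0, so P lies on C.
Step 2: partial derivatives
  f_x(x, y) = y - 1, f_y(x, y) = x - 1.
  f_x(P) = 0, f_y(P) = -2 (gradient nonzero, so P is smooth).
Step 3: tangent line at P: 0·(x − -1) + -2·(y − 1) = 0.
Expanding: 2 - 2*y = 0.


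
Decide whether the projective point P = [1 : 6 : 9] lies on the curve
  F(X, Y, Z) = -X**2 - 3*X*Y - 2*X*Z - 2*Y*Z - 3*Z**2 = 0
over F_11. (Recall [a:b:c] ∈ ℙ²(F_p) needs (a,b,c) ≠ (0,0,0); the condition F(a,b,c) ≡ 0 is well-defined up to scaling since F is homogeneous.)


F(1,6,9) ≡ 8 (mod 11); P is NOT on the curve.

Evaluate F(1, 6, 9) term-by-term (mod 11).
  -X**2 ↦ -1·1·1·1 = -1
  -3*X*Y ↦ -3·1·6·1 = -18
  -2*X*Z ↦ -2·1·1·9 = -18
  -2*Y*Z ↦ -2·1·6·9 = -108
  -3*Z**2 ↦ -3·1·1·81 = -243
Sum: F(1, 6, 9) = (-1) + (-18) + (-18) + (-108) + (-243) = -388.
Reducing mod 11: -388 ≡ 8 (mod 11).
Since F(a, b, c) ≡ 8 ≠ 0 (mod 11), P does NOT lie on the curve.


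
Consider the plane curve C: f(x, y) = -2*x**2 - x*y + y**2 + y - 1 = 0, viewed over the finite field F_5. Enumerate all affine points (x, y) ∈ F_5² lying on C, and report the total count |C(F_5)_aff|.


Affine F_5-points: {(0, 2), (3, 1), (4, 1), (4, 2)}; count = 4.

For each of the 25 pairs (x, y) ∈ F_5², evaluate f(x, y) mod 5. Record the zeros.
  x = 0: [0↦4, 1↦1, 2↦0, 3↦1, 4↦4]  zeros at y ∈ {2}
  x = 1: [0↦2, 1↦3, 2↦1, 3↦1, 4↦3]  zeros at y ∈ ∅
  x = 2: [0↦1, 1↦1, 2↦3, 3↦2, 4↦3]  zeros at y ∈ ∅
  x = 3: [0↦1, 1↦0, 2↦1, 3↦4, 4↦4]  zeros at y ∈ {1}
  x = 4: [0↦2, 1↦0, 2↦0, 3↦2, 4↦1]  zeros at y ∈ {1, 2}
Collecting zeros: affine points = {(0, 2), (3, 1), (4, 1), (4, 2)}.
Total count |C(F_5)_aff| = 4.


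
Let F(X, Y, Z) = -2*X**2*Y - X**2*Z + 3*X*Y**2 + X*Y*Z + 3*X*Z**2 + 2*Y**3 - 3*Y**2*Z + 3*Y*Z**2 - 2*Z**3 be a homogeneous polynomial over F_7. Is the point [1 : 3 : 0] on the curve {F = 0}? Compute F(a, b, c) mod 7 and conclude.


F(1,3,0) ≡ 5 (mod 7); P is NOT on the curve.

Evaluate F(1, 3, 0) term-by-term (mod 7).
  -2*X**2*Y ↦ -2·1·3·1 = -6
  -X**2*Z ↦ -1·1·1·0 = 0
  3*X*Y**2 ↦ 3·1·9·1 = 27
  X*Y*Z ↦ 1·1·3·0 = 0
  3*X*Z**2 ↦ 3·1·1·0 = 0
  2*Y**3 ↦ 2·1·27·1 = 54
  -3*Y**2*Z ↦ -3·1·9·0 = 0
  3*Y*Z**2 ↦ 3·1·3·0 = 0
  -2*Z**3 ↦ -2·1·1·0 = 0
Sum: F(1, 3, 0) = (-6) + (0) + (27) + (0) + (0) + (54) + (0) + (0) + (0) = 75.
Reducing mod 7: 75 ≡ 5 (mod 7).
Since F(a, b, c) ≡ 5 ≠ 0 (mod 7), P does NOT lie on the curve.


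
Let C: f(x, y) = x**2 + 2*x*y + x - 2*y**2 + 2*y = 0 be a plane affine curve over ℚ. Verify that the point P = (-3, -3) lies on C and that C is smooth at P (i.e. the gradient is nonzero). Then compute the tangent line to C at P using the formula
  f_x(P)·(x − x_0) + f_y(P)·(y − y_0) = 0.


Tangent line at P: -11*x + 8*y - 9 = 0.

Step 1: f(-3, -3) = 0, so P lies on C.
Step 2: partial derivatives
  f_x(x, y) = 2*x + 2*y + 1, f_y(x, y) = 2*x - 4*y + 2.
  f_x(P) = -11, f_y(P) = 8 (gradient nonzero, so P is smooth).
Step 3: tangent line at P: -11·(x − -3) + 8·(y − -3) = 0.
Expanding: -11*x + 8*y - 9 = 0.


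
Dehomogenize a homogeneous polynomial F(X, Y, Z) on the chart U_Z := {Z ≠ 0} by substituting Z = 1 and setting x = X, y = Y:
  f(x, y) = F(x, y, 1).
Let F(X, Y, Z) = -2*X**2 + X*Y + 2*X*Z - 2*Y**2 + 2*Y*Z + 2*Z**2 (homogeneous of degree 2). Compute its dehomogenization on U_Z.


f(x, y) = -2*x**2 + x*y + 2*x - 2*y**2 + 2*y + 2

On U_Z we set Z = 1. Each monomial c·X^i·Y^j·Z^k in F becomes c·x^i·y^j·1^k = c·x^i·y^j.
Substituting Z = 1: F(X, Y, 1) = -2*x**2 + x*y + 2*x - 2*y**2 + 2*y + 2.
Note: deg(f) ≤ deg(F) = 2; strict inequality happens when F is divisible by Z (lost terms).


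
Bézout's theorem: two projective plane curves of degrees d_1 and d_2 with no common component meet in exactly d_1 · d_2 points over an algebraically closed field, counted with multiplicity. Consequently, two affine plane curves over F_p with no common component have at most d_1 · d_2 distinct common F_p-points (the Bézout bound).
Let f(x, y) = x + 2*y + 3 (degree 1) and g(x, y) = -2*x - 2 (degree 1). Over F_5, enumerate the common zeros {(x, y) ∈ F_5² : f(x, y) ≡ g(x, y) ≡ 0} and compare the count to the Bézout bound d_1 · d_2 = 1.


Common zeros: {(4, 4)}; count = 1; Bézout bound = 1.

deg(f) = 1, deg(g) = 1, so Bézout bound = 1.
Scan x ∈ F_5. For each x, list the y ∈ F_5 with f(x, y) ≡ 0 and those with g(x, y) ≡ 0 (mod 5); the common zeros in that column are the intersection.
  x = 0: f ≡ 0 at y ∈ {1}; g ≡ 0 at y ∈ ∅; common: ∅.
  x = 1: f ≡ 0 at y ∈ {3}; g ≡ 0 at y ∈ ∅; common: ∅.
  x = 2: f ≡ 0 at y ∈ {0}; g ≡ 0 at y ∈ ∅; common: ∅.
  x = 3: f ≡ 0 at y ∈ {2}; g ≡ 0 at y ∈ ∅; common: ∅.
  x = 4: f ≡ 0 at y ∈ {4}; g ≡ 0 at y ∈ {0, 1, 2, 3, 4}; common: {4}.
Collecting: common zeros = {(4, 4)}, so the count is 1.
Comparison with the Bézout bound: 1 ≤ 1 = deg(f)·deg(g), as expected for curves with no common component (the bound is attained).


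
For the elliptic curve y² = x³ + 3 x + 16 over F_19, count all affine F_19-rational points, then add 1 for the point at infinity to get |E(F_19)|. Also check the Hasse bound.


Affine points = {(0, 4), (0, 15), (1, 1), (1, 18), (2, 7), (2, 12), (4, 4), (4, 15), (5, 2), (5, 17), (7, 0), (8, 1), (8, 18), (10, 1), (10, 18), (14, 3), (14, 16), (15, 4), (15, 15)}; affine count = 19; |E(F_19)| = 20.

Discriminant check: Δ ∝ 4a³ + 27b² = 4·3³ + 27·16² = 4·27 + 27·256 ≡ 9 (mod 19). Nonzero ⇒ E is nonsingular.
For each x ∈ F_19, compute rhs = x³ + 3·x + 16 mod 19, then count y ∈ F_19 with y² ≡ rhs.
  x = 0: rhs = 16, matching y values: 4, 15 (2 points).
  x = 1: rhs = 1, matching y values: 1, 18 (2 points).
  x = 2: rhs = 11, matching y values: 7, 12 (2 points).
  x = 3: rhs = 14, matching y values: none (0 points).
  x = 4: rhs = 16, matching y values: 4, 15 (2 points).
  x = 5: rhs = 4, matching y values: 2, 17 (2 points).
  x = 6: rhs = 3, matching y values: none (0 points).
  x = 7: rhs = 0, matching y values: 0 (1 points).
  x = 8: rhs = 1, matching y values: 1, 18 (2 points).
  x = 9: rhs = 12, matching y values: none (0 points).
  x = 10: rhs = 1, matching y values: 1, 18 (2 points).
  x = 11: rhs = 12, matching y values: none (0 points).
  x = 12: rhs = 13, matching y values: none (0 points).
  x = 13: rhs = 10, matching y values: none (0 points).
  x = 14: rhs = 9, matching y values: 3, 16 (2 points).
  x = 15: rhs = 16, matching y values: 4, 15 (2 points).
  x = 16: rhs = 18, matching y values: none (0 points).
  x = 17: rhs = 2, matching y values: none (0 points).
  x = 18: rhs = 12, matching y values: none (0 points).
Total affine count: 19.
Full point count |E(F_19)| = 19 + 1 = 20.
Hasse bound: |20 − (19+1)| = |0| = 0 ≤ 2√19 ≈ 8.7178 ✓.


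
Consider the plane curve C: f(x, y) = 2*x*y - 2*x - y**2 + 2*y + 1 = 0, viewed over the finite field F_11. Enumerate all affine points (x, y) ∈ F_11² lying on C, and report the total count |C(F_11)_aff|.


Affine F_11-points: {(1, 7), (1, 8), (3, 4), (5, 2), (5, 10), (6, 0), (6, 3), (8, 9), (10, 5), (10, 6)}; count = 10.

For each of the 121 pairs (x, y) ∈ F_11², evaluate f(x, y) mod 11. Record the zeros.
  x = 0: [0↦1, 1↦2, 2↦1, 3↦9, 4↦4, 5↦8, 6↦10, 7↦10, 8↦8, 9↦4, 10↦9]  zeros at y ∈ ∅
  x = 1: [0↦10, 1↦2, 2↦3, 3↦2, 4↦10, 5↦5, 6↦9, 7↦0, 8↦0, 9↦9, 10↦5]  zeros at y ∈ {7, 8}
  x = 2: [0↦8, 1↦2, 2↦5, 3↦6, 4↦5, 5↦2, 6↦8, 7↦1, 8↦3, 9↦3, 10↦1]  zeros at y ∈ ∅
  x = 3: [0↦6, 1↦2, 2↦7, 3↦10, 4↦0, 5↦10, 6↦7, 7↦2, 8↦6, 9↦8, 10↦8]  zeros at y ∈ {4}
  x = 4: [0↦4, 1↦2, 2↦9, 3↦3, 4↦6, 5↦7, 6↦6, 7↦3, 8↦9, 9↦2, 10↦4]  zeros at y ∈ ∅
  x = 5: [0↦2, 1↦2, 2↦0, 3↦7, 4↦1, 5↦4, 6↦5, 7↦4, 8↦1, 9↦7, 10↦0]  zeros at y ∈ {2, 10}
  x = 6: [0↦0, 1↦2, 2↦2, 3↦0, 4↦7, 5↦1, 6↦4, 7↦5, 8↦4, 9↦1, 10↦7]  zeros at y ∈ {0, 3}
  x = 7: [0↦9, 1↦2, 2↦4, 3↦4, 4↦2, 5↦9, 6↦3, 7↦6, 8↦7, 9↦6, 10↦3]  zeros at y ∈ ∅
  x = 8: [0↦7, 1↦2, 2↦6, 3↦8, 4↦8, 5↦6, 6↦2, 7↦7, 8↦10, 9↦0, 10↦10]  zeros at y ∈ {9}
  x = 9: [0↦5, 1↦2, 2↦8, 3↦1, 4↦3, 5↦3, 6↦1, 7↦8, 8↦2, 9↦5, 10↦6]  zeros at y ∈ ∅
  x = 10: [0↦3, 1↦2, 2↦10, 3↦5, 4↦9, 5↦0, 6↦0, 7↦9, 8↦5, 9↦10, 10↦2]  zeros at y ∈ {5, 6}
Collecting zeros: affine points = {(1, 7), (1, 8), (3, 4), (5, 2), (5, 10), (6, 0), (6, 3), (8, 9), (10, 5), (10, 6)}.
Total count |C(F_11)_aff| = 10.
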